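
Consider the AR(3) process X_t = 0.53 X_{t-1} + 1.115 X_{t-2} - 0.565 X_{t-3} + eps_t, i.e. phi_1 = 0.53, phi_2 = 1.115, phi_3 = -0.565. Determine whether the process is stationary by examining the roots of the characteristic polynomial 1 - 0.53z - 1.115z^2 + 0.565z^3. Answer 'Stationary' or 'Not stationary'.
\text{Not stationary}

The AR(p) characteristic polynomial is P(z) = 1 - 0.53z - 1.115z^2 + 0.565z^3.
Stationarity requires all roots to lie outside the unit circle, i.e. |z| > 1 for every root.
Degree 3: look for a simple real root z0 first, then factor out (1 - z/z0) and solve the remaining quadratic.
Testing z0 = 2: P(2) = 1 + (-0.53)(2) + (-1.115)(2)^2 + (0.565)(2)^3
  = 1 + (-1.06) + (-4.46) + (4.52) = 0.  So z_0 = 2 is a root, |z_0| = 2.
Divide out the factor (1 - 0.5 z) = (1 - z/z0) (since 1/z0 = 0.5):
  P(z) = (1 - 0.5 z)(1 + (-0.03) z + (-1.13) z^2)
  [check: z-coef -0.03 - (0.5) = -0.53; z^2-coef -1.13 - (0.5)(-0.03) = -1.115; z^3-coef -(0.5)(-1.13) = 0.565.]
Remaining roots from the quadratic factor 1 + (-0.03) z + (-1.13) z^2:
  Set 1 + (-0.03) z + (-1.13) z^2 = 0, i.e. a z^2 + b z + c = 0 with a = -1.13, b = -0.03, c = 1.
  Discriminant D = b^2 - 4ac = (-0.03)^2 - 4*(-1.13)*1 = 0.0009 - (-4.52) = 4.5209.
  D >= 0, so the roots are real: z = (-b +/- sqrt(D)) / (2a) = (0.03 +/- 2.126241) / (-2.26).
    z_1 = (0.03 + 2.126241) / (-2.26) = -0.9541,   |z_1| = 0.9541.
    z_2 = (0.03 - 2.126241) / (-2.26) = 0.9275,   |z_2| = 0.9275.
Moduli of all roots: 2.0000, 0.9541, 0.9275.
All moduli strictly greater than 1? No.
Verdict: Not stationary.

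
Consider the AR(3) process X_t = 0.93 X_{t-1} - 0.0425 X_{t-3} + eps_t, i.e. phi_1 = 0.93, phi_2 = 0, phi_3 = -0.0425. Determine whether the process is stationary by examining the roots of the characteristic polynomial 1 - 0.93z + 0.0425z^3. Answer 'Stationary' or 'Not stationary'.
\text{Stationary}

The AR(p) characteristic polynomial is P(z) = 1 - 0.93z + 0.0425z^3.
Stationarity requires all roots to lie outside the unit circle, i.e. |z| > 1 for every root.
Degree 3: look for a simple real root z0 first, then factor out (1 - z/z0) and solve the remaining quadratic.
Testing z0 = 4: P(4) = 1 + (-0.93)(4) + (0)(4)^2 + (0.0425)(4)^3
  = 1 + (-3.72) + (0) + (2.72) = 0.  So z_0 = 4 is a root, |z_0| = 4.
Divide out the factor (1 - 0.25 z) = (1 - z/z0) (since 1/z0 = 0.25):
  P(z) = (1 - 0.25 z)(1 + (-0.68) z + (-0.17) z^2)
  [check: z-coef -0.68 - (0.25) = -0.93; z^2-coef -0.17 - (0.25)(-0.68) = 0; z^3-coef -(0.25)(-0.17) = 0.0425.]
Remaining roots from the quadratic factor 1 + (-0.68) z + (-0.17) z^2:
  Set 1 + (-0.68) z + (-0.17) z^2 = 0, i.e. a z^2 + b z + c = 0 with a = -0.17, b = -0.68, c = 1.
  Discriminant D = b^2 - 4ac = (-0.68)^2 - 4*(-0.17)*1 = 0.4624 - (-0.68) = 1.1424.
  D >= 0, so the roots are real: z = (-b +/- sqrt(D)) / (2a) = (0.68 +/- 1.068831) / (-0.34).
    z_1 = (0.68 + 1.068831) / (-0.34) = -5.1436,   |z_1| = 5.1436.
    z_2 = (0.68 - 1.068831) / (-0.34) = 1.1436,   |z_2| = 1.1436.
Moduli of all roots: 4.0000, 5.1436, 1.1436.
All moduli strictly greater than 1? Yes.
Verdict: Stationary.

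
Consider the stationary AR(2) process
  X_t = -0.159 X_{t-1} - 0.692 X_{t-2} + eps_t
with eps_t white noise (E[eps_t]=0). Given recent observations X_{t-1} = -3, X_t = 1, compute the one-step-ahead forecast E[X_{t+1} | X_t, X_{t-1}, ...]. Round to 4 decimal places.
E[X_{t+1} \mid \mathcal F_t] = 1.9170

For an AR(p) model X_t = c + sum_i phi_i X_{t-i} + eps_t, the
one-step-ahead conditional mean is
  E[X_{t+1} | X_t, ...] = c + sum_i phi_i X_{t+1-i}.
Substitute known values:
  E[X_{t+1} | ...] = (-0.159) * (1) + (-0.692) * (-3)
                   = 1.9170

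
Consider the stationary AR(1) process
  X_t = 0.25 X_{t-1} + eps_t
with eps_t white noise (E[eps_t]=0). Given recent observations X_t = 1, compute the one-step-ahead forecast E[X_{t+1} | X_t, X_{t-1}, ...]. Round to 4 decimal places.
E[X_{t+1} \mid \mathcal F_t] = 0.2500

For an AR(p) model X_t = c + sum_i phi_i X_{t-i} + eps_t, the
one-step-ahead conditional mean is
  E[X_{t+1} | X_t, ...] = c + sum_i phi_i X_{t+1-i}.
Substitute known values:
  E[X_{t+1} | ...] = (0.25) * (1)
                   = 0.2500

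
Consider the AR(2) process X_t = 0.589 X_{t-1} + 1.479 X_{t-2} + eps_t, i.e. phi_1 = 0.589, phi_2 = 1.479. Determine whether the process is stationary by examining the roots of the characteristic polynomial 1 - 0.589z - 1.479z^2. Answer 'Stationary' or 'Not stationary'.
\text{Not stationary}

The AR(p) characteristic polynomial is P(z) = 1 - 0.589z - 1.479z^2.
Stationarity requires all roots to lie outside the unit circle, i.e. |z| > 1 for every root.
Set 1 + (-0.589) z + (-1.479) z^2 = 0, i.e. a z^2 + b z + c = 0 with a = -1.479, b = -0.589, c = 1.
Discriminant D = b^2 - 4ac = (-0.589)^2 - 4*(-1.479)*1 = 0.346921 - (-5.916) = 6.262921.
D >= 0, so the roots are real: z = (-b +/- sqrt(D)) / (2a) = (0.589 +/- 2.502583) / (-2.958).
  z_1 = (0.589 + 2.502583) / (-2.958) = -1.0452,   |z_1| = 1.0452.
  z_2 = (0.589 - 2.502583) / (-2.958) = 0.6469,   |z_2| = 0.6469.
Moduli of all roots: 1.0452, 0.6469.
All moduli strictly greater than 1? No.
Verdict: Not stationary.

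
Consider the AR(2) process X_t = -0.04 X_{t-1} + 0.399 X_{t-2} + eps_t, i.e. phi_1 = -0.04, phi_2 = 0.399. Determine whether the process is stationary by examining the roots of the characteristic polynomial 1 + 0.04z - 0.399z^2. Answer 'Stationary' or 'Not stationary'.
\text{Stationary}

The AR(p) characteristic polynomial is P(z) = 1 + 0.04z - 0.399z^2.
Stationarity requires all roots to lie outside the unit circle, i.e. |z| > 1 for every root.
Set 1 + (0.04) z + (-0.399) z^2 = 0, i.e. a z^2 + b z + c = 0 with a = -0.399, b = 0.04, c = 1.
Discriminant D = b^2 - 4ac = (0.04)^2 - 4*(-0.399)*1 = 0.0016 - (-1.596) = 1.5976.
D >= 0, so the roots are real: z = (-b +/- sqrt(D)) / (2a) = (-0.04 +/- 1.263962) / (-0.798).
  z_1 = (-0.04 + 1.263962) / (-0.798) = -1.5338,   |z_1| = 1.5338.
  z_2 = (-0.04 - 1.263962) / (-0.798) = 1.634,   |z_2| = 1.634.
Moduli of all roots: 1.5338, 1.6340.
All moduli strictly greater than 1? Yes.
Verdict: Stationary.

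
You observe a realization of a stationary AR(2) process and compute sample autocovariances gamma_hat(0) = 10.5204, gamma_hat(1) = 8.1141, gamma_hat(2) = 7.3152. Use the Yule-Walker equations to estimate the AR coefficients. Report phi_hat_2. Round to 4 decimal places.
\hat\phi_{2} = 0.2480

The Yule-Walker equations for an AR(p) process read, in matrix form,
  Gamma_p phi = r_p,   with   (Gamma_p)_{ij} = gamma(|i - j|),
                       (r_p)_i = gamma(i),   i,j = 1..p.
Substitute the sample gammas (Toeplitz matrix and right-hand side of size 2):
  Gamma_p = [[10.5204, 8.1141], [8.1141, 10.5204]]
  r_p     = [8.1141, 7.3152]
Written out:
  10.5204 phi_1 + 8.1141 phi_2 = 8.1141
  8.1141 phi_1 + 10.5204 phi_2 = 7.3152
Solve by Cramer's rule:
  det = gamma(0)^2 - gamma(1)^2 = (10.5204)^2 - (8.1141)^2 = 110.67881616 - 65.83861881 = 44.84019735
  phi_hat_1 = [gamma(1) gamma(0) - gamma(1) gamma(2)] / det = [(8.1141)(10.5204) - (8.1141)(7.3152)] / 44.84019735 = 26.00731332 / 44.84019735 = 0.58
  phi_hat_2 = [gamma(0) gamma(2) - gamma(1)^2] / det = [(10.5204)(7.3152) - (8.1141)^2] / 44.84019735 = 11.12021127 / 44.84019735 = 0.248
So phi_hat = [0.5800, 0.2480].
Therefore phi_hat_2 = 0.2480.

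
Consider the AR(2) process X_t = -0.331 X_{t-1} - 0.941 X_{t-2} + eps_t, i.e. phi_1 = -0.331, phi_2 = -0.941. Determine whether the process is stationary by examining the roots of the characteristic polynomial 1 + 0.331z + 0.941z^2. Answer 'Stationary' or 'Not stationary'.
\text{Stationary}

The AR(p) characteristic polynomial is P(z) = 1 + 0.331z + 0.941z^2.
Stationarity requires all roots to lie outside the unit circle, i.e. |z| > 1 for every root.
Set 1 + (0.331) z + (0.941) z^2 = 0, i.e. a z^2 + b z + c = 0 with a = 0.941, b = 0.331, c = 1.
Discriminant D = b^2 - 4ac = (0.331)^2 - 4*(0.941)*1 = 0.109561 - (3.764) = -3.654439.
D < 0, so the roots are the complex-conjugate pair z = (-b +/- i sqrt(-D)) / (2a) = -0.1759 +/- 1.0158i.
For a conjugate pair |z|^2 = z * conj(z) = (product of roots) = c/a = 1/(0.941) = 1.062699, so |z| = sqrt(1.062699) = 1.0309 for both roots.
Moduli of all roots: 1.0309, 1.0309.
All moduli strictly greater than 1? Yes.
Verdict: Stationary.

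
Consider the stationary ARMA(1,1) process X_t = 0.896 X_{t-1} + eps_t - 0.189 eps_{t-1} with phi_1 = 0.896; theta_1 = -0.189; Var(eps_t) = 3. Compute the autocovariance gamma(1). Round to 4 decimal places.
\gamma(1) = 8.9349

Multiply the model equation by X_{t-k} and take expectations. With theta_0 = psi_0 = 1 and psi_j the MA(infinity) weights, this gives
  gamma(k) - sum_i phi_i gamma(k-i) = c_k,
  c_k = sigma^2 * sum_{j=k..q} theta_j psi_{j-k}   (c_k = 0 for k > q),
using gamma(-m) = gamma(m).
psi-weights needed (psi_j = theta_j + sum_i phi_i psi_{j-i}):
  psi_1 = theta_1 + phi_1 = -0.189 + (0.896) = 0.707
Right-hand sides:
  c_0 = sigma^2 (1 + theta_1 psi_1) = 3 * (1 + (-0.189)(0.707)) = 3 * 0.866377 = 2.599131
  c_1 = sigma^2 theta_1 = 3 * (-0.189) = -0.567
  c_2 = 0
Equations for k = 0 and k = 1 (AR order 1):
  gamma(0) = phi_1 gamma(1) + c_0
  gamma(1) = phi_1 gamma(0) + c_1
Substituting the second into the first: gamma(0) (1 - phi_1^2) = c_0 + phi_1 c_1, so
  gamma(0) = (c_0 + phi_1 c_1) / (1 - phi_1^2) = (2.599131 + (0.896)(-0.567)) / (1 - (0.896)^2) = 2.091099 / 0.197184 = 10.604811.
  gamma(1) = phi_1 gamma(0) + c_1 = (0.896)(10.604811) + (-0.567) = 8.93491.
Therefore gamma(1) = 8.9349 (to 4 decimal places).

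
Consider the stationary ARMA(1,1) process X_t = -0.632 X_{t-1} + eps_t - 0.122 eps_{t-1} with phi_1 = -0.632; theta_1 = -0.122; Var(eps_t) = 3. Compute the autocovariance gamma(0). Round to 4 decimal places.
\gamma(0) = 5.8399

Multiply the model equation by X_{t-k} and take expectations. With theta_0 = psi_0 = 1 and psi_j the MA(infinity) weights, this gives
  gamma(k) - sum_i phi_i gamma(k-i) = c_k,
  c_k = sigma^2 * sum_{j=k..q} theta_j psi_{j-k}   (c_k = 0 for k > q),
using gamma(-m) = gamma(m).
psi-weights needed (psi_j = theta_j + sum_i phi_i psi_{j-i}):
  psi_1 = theta_1 + phi_1 = -0.122 + (-0.632) = -0.754
Right-hand sides:
  c_0 = sigma^2 (1 + theta_1 psi_1) = 3 * (1 + (-0.122)(-0.754)) = 3 * 1.091988 = 3.275964
  c_1 = sigma^2 theta_1 = 3 * (-0.122) = -0.366
  c_2 = 0
Equations for k = 0 and k = 1 (AR order 1):
  gamma(0) = phi_1 gamma(1) + c_0
  gamma(1) = phi_1 gamma(0) + c_1
Substituting the second into the first: gamma(0) (1 - phi_1^2) = c_0 + phi_1 c_1, so
  gamma(0) = (c_0 + phi_1 c_1) / (1 - phi_1^2) = (3.275964 + (-0.632)(-0.366)) / (1 - (-0.632)^2) = 3.507276 / 0.600576 = 5.839854.
Therefore gamma(0) = 5.8399 (to 4 decimal places).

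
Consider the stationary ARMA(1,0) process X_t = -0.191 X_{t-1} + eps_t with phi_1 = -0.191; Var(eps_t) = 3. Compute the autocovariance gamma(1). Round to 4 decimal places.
\gamma(1) = -0.5947

Multiply the model equation by X_{t-k} and take expectations. With theta_0 = psi_0 = 1 and psi_j the MA(infinity) weights, this gives
  gamma(k) - sum_i phi_i gamma(k-i) = c_k,
  c_k = sigma^2 * sum_{j=k..q} theta_j psi_{j-k}   (c_k = 0 for k > q),
using gamma(-m) = gamma(m).
Pure AR (q = 0): c_0 = sigma^2 = 3, c_k = 0 for k >= 1.
Equations for k = 0 and k = 1 (AR order 1):
  gamma(0) = phi_1 gamma(1) + c_0
  gamma(1) = phi_1 gamma(0) + c_1
Substituting the second into the first: gamma(0) (1 - phi_1^2) = c_0 + phi_1 c_1, so
  gamma(0) = c_0 / (1 - phi_1^2) = 3 / (1 - (-0.191)^2) = 3 / 0.963519 = 3.113587.
  gamma(1) = phi_1 gamma(0) = (-0.191)(3.113587) = -0.594695.
Therefore gamma(1) = -0.5947 (to 4 decimal places).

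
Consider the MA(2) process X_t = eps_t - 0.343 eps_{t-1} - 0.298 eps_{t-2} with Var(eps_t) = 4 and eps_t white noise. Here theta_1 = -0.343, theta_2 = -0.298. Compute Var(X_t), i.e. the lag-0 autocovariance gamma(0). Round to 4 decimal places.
\gamma(0) = 4.8258

For an MA(q) process X_t = eps_t + sum_i theta_i eps_{t-i} with
Var(eps_t) = sigma^2, the variance is
  gamma(0) = sigma^2 * (1 + sum_i theta_i^2).
  sum_i theta_i^2 = (-0.343)^2 + (-0.298)^2 = 0.117649 + 0.088804 = 0.206453.
  gamma(0) = 4 * (1 + 0.206453) = 4 * 1.206453 = 4.825812, which rounds to 4.8258.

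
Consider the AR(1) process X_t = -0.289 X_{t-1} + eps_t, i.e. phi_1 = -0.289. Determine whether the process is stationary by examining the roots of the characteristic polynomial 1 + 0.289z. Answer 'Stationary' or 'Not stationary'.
\text{Stationary}

The AR(p) characteristic polynomial is P(z) = 1 + 0.289z.
Stationarity requires all roots to lie outside the unit circle, i.e. |z| > 1 for every root.
This is linear in z: 1 + (0.289) z = 0  =>  z = -1/(0.289) = -3.460208,  |z| = 3.460208.
Moduli of all roots: 3.4602.
All moduli strictly greater than 1? Yes.
Verdict: Stationary.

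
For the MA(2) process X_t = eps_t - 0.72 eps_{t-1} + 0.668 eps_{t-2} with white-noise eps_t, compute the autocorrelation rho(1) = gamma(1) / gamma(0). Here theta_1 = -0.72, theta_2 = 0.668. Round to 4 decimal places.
\rho(1) = -0.6113

For an MA(q) process with theta_0 = 1, the autocovariance is
  gamma(k) = sigma^2 * sum_{i=0..q-k} theta_i * theta_{i+k},
and rho(k) = gamma(k) / gamma(0). Sigma^2 cancels.
  numerator   = (1)*(-0.72) + (-0.72)*(0.668) = -1.20096.
  denominator = (1)^2 + (-0.72)^2 + (0.668)^2 = 1.964624.
  rho(1) = -1.20096 / 1.964624 = -0.6113.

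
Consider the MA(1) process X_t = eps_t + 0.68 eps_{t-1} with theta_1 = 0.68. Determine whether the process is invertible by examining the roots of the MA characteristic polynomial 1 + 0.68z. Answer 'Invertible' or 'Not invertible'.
\text{Invertible}

The MA(q) characteristic polynomial is P(z) = 1 + 0.68z.
Invertibility requires all roots to lie outside the unit circle, i.e. |z| > 1 for every root.
This is linear in z: 1 + (0.68) z = 0  =>  z = -1/(0.68) = -1.470588,  |z| = 1.470588.
Moduli of all roots: 1.4706.
All moduli strictly greater than 1? Yes.
Verdict: Invertible.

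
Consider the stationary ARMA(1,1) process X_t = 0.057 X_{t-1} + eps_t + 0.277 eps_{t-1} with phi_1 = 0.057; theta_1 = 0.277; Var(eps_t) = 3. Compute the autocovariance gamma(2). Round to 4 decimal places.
\gamma(2) = 0.0582

Multiply the model equation by X_{t-k} and take expectations. With theta_0 = psi_0 = 1 and psi_j the MA(infinity) weights, this gives
  gamma(k) - sum_i phi_i gamma(k-i) = c_k,
  c_k = sigma^2 * sum_{j=k..q} theta_j psi_{j-k}   (c_k = 0 for k > q),
using gamma(-m) = gamma(m).
psi-weights needed (psi_j = theta_j + sum_i phi_i psi_{j-i}):
  psi_1 = theta_1 + phi_1 = 0.277 + (0.057) = 0.334
Right-hand sides:
  c_0 = sigma^2 (1 + theta_1 psi_1) = 3 * (1 + (0.277)(0.334)) = 3 * 1.092518 = 3.277554
  c_1 = sigma^2 theta_1 = 3 * (0.277) = 0.831
  c_2 = 0
Equations for k = 0 and k = 1 (AR order 1):
  gamma(0) = phi_1 gamma(1) + c_0
  gamma(1) = phi_1 gamma(0) + c_1
Substituting the second into the first: gamma(0) (1 - phi_1^2) = c_0 + phi_1 c_1, so
  gamma(0) = (c_0 + phi_1 c_1) / (1 - phi_1^2) = (3.277554 + (0.057)(0.831)) / (1 - (0.057)^2) = 3.324921 / 0.996751 = 3.335759.
  gamma(1) = phi_1 gamma(0) + c_1 = (0.057)(3.335759) + (0.831) = 1.021138.
For k = 2 (> q): gamma(2) = phi_1 gamma(1) = (0.057)(1.021138) = 0.058205.
Therefore gamma(2) = 0.0582 (to 4 decimal places).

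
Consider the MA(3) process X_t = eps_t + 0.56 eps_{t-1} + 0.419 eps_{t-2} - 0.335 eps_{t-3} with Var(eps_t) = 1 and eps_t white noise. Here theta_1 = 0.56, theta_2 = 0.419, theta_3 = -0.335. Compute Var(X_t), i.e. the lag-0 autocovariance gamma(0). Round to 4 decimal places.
\gamma(0) = 1.6014

For an MA(q) process X_t = eps_t + sum_i theta_i eps_{t-i} with
Var(eps_t) = sigma^2, the variance is
  gamma(0) = sigma^2 * (1 + sum_i theta_i^2).
  sum_i theta_i^2 = (0.56)^2 + (0.419)^2 + (-0.335)^2 = 0.3136 + 0.175561 + 0.112225 = 0.601386.
  gamma(0) = 1 * (1 + 0.601386) = 1 * 1.601386 = 1.601386, which rounds to 1.6014.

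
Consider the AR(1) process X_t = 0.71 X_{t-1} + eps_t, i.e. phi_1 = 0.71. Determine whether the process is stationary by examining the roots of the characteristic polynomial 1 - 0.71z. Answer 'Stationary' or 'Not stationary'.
\text{Stationary}

The AR(p) characteristic polynomial is P(z) = 1 - 0.71z.
Stationarity requires all roots to lie outside the unit circle, i.e. |z| > 1 for every root.
This is linear in z: 1 + (-0.71) z = 0  =>  z = -1/(-0.71) = 1.408451,  |z| = 1.408451.
Moduli of all roots: 1.4085.
All moduli strictly greater than 1? Yes.
Verdict: Stationary.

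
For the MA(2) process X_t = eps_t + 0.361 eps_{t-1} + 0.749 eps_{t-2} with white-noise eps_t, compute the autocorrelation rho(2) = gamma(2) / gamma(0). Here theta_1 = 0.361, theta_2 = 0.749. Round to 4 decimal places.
\rho(2) = 0.4428

For an MA(q) process with theta_0 = 1, the autocovariance is
  gamma(k) = sigma^2 * sum_{i=0..q-k} theta_i * theta_{i+k},
and rho(k) = gamma(k) / gamma(0). Sigma^2 cancels.
  numerator   = (1)*(0.749) = 0.749.
  denominator = (1)^2 + (0.361)^2 + (0.749)^2 = 1.691322.
  rho(2) = 0.749 / 1.691322 = 0.4428.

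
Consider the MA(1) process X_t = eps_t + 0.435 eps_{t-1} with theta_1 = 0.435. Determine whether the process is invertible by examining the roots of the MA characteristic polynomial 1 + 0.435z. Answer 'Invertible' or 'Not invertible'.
\text{Invertible}

The MA(q) characteristic polynomial is P(z) = 1 + 0.435z.
Invertibility requires all roots to lie outside the unit circle, i.e. |z| > 1 for every root.
This is linear in z: 1 + (0.435) z = 0  =>  z = -1/(0.435) = -2.298851,  |z| = 2.298851.
Moduli of all roots: 2.2989.
All moduli strictly greater than 1? Yes.
Verdict: Invertible.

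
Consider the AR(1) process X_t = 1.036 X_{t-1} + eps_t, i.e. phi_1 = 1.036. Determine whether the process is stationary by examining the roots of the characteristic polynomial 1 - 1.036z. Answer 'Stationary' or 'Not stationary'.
\text{Not stationary}

The AR(p) characteristic polynomial is P(z) = 1 - 1.036z.
Stationarity requires all roots to lie outside the unit circle, i.e. |z| > 1 for every root.
This is linear in z: 1 + (-1.036) z = 0  =>  z = -1/(-1.036) = 0.965251,  |z| = 0.965251.
Moduli of all roots: 0.9653.
All moduli strictly greater than 1? No.
Verdict: Not stationary.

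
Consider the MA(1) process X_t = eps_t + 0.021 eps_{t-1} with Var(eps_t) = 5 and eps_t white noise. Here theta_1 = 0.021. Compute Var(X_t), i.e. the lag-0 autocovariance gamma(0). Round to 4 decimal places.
\gamma(0) = 5.0022

For an MA(q) process X_t = eps_t + sum_i theta_i eps_{t-i} with
Var(eps_t) = sigma^2, the variance is
  gamma(0) = sigma^2 * (1 + sum_i theta_i^2).
  sum_i theta_i^2 = (0.021)^2 = 0.000441.
  gamma(0) = 5 * (1 + 0.000441) = 5 * 1.000441 = 5.002205, which rounds to 5.0022.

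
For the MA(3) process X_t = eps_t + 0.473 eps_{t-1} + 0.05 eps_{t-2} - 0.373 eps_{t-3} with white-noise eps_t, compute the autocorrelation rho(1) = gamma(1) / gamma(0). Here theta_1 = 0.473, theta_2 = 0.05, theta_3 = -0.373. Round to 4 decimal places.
\rho(1) = 0.3501

For an MA(q) process with theta_0 = 1, the autocovariance is
  gamma(k) = sigma^2 * sum_{i=0..q-k} theta_i * theta_{i+k},
and rho(k) = gamma(k) / gamma(0). Sigma^2 cancels.
  numerator   = (1)*(0.473) + (0.473)*(0.05) + (0.05)*(-0.373) = 0.478.
  denominator = (1)^2 + (0.473)^2 + (0.05)^2 + (-0.373)^2 = 1.365358.
  rho(1) = 0.478 / 1.365358 = 0.3501.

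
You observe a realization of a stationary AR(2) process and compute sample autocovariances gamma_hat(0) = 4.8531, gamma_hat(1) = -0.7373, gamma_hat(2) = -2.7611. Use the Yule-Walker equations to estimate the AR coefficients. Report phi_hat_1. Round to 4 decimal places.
\hat\phi_{1} = -0.2440

The Yule-Walker equations for an AR(p) process read, in matrix form,
  Gamma_p phi = r_p,   with   (Gamma_p)_{ij} = gamma(|i - j|),
                       (r_p)_i = gamma(i),   i,j = 1..p.
Substitute the sample gammas (Toeplitz matrix and right-hand side of size 2):
  Gamma_p = [[4.8531, -0.7373], [-0.7373, 4.8531]]
  r_p     = [-0.7373, -2.7611]
Written out:
  4.8531 phi_1 - 0.7373 phi_2 = -0.7373
  -0.7373 phi_1 + 4.8531 phi_2 = -2.7611
Solve by Cramer's rule:
  det = gamma(0)^2 - gamma(1)^2 = (4.8531)^2 - (-0.7373)^2 = 23.55257961 - 0.54361129 = 23.00896832
  phi_hat_1 = [gamma(1) gamma(0) - gamma(1) gamma(2)] / det = [(-0.7373)(4.8531) - (-0.7373)(-2.7611)] / 23.00896832 = -5.61394966 / 23.00896832 = -0.244
  phi_hat_2 = [gamma(0) gamma(2) - gamma(1)^2] / det = [(4.8531)(-2.7611) - (-0.7373)^2] / 23.00896832 = -13.9435057 / 23.00896832 = -0.606
So phi_hat = [-0.2440, -0.6060].
Therefore phi_hat_1 = -0.2440.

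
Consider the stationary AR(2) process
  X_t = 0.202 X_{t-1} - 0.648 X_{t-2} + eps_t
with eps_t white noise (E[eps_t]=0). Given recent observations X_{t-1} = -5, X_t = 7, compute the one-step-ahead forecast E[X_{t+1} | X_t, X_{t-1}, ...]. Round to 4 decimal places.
E[X_{t+1} \mid \mathcal F_t] = 4.6540

For an AR(p) model X_t = c + sum_i phi_i X_{t-i} + eps_t, the
one-step-ahead conditional mean is
  E[X_{t+1} | X_t, ...] = c + sum_i phi_i X_{t+1-i}.
Substitute known values:
  E[X_{t+1} | ...] = (0.202) * (7) + (-0.648) * (-5)
                   = 4.6540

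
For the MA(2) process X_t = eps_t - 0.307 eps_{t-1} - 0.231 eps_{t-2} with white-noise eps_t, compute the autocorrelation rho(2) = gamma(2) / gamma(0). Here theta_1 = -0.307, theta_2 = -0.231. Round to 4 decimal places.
\rho(2) = -0.2013

For an MA(q) process with theta_0 = 1, the autocovariance is
  gamma(k) = sigma^2 * sum_{i=0..q-k} theta_i * theta_{i+k},
and rho(k) = gamma(k) / gamma(0). Sigma^2 cancels.
  numerator   = (1)*(-0.231) = -0.231.
  denominator = (1)^2 + (-0.307)^2 + (-0.231)^2 = 1.14761.
  rho(2) = -0.231 / 1.14761 = -0.2013.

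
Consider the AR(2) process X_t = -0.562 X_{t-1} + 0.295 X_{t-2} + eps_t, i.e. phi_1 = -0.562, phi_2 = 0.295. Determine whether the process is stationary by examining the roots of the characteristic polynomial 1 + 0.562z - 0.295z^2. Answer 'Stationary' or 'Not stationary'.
\text{Stationary}

The AR(p) characteristic polynomial is P(z) = 1 + 0.562z - 0.295z^2.
Stationarity requires all roots to lie outside the unit circle, i.e. |z| > 1 for every root.
Set 1 + (0.562) z + (-0.295) z^2 = 0, i.e. a z^2 + b z + c = 0 with a = -0.295, b = 0.562, c = 1.
Discriminant D = b^2 - 4ac = (0.562)^2 - 4*(-0.295)*1 = 0.315844 - (-1.18) = 1.495844.
D >= 0, so the roots are real: z = (-b +/- sqrt(D)) / (2a) = (-0.562 +/- 1.223047) / (-0.59).
  z_1 = (-0.562 + 1.223047) / (-0.59) = -1.1204,   |z_1| = 1.1204.
  z_2 = (-0.562 - 1.223047) / (-0.59) = 3.0255,   |z_2| = 3.0255.
Moduli of all roots: 1.1204, 3.0255.
All moduli strictly greater than 1? Yes.
Verdict: Stationary.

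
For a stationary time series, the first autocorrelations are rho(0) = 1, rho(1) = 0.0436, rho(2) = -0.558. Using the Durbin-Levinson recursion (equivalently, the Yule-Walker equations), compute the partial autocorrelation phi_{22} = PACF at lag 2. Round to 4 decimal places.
\phi_{22} = -0.5610

The PACF at lag k is phi_{kk}, the last component of the solution
to the Yule-Walker system G_k phi = r_k where
  (G_k)_{ij} = rho(|i - j|), (r_k)_i = rho(i), i,j = 1..k.
Equivalently, Durbin-Levinson gives phi_{kk} iteratively:
  phi_{11} = rho(1)
  phi_{kk} = [rho(k) - sum_{j=1..k-1} phi_{k-1,j} rho(k-j)]
            / [1 - sum_{j=1..k-1} phi_{k-1,j} rho(j)],
  phi_{k,j} = phi_{k-1,j} - phi_{kk} phi_{k-1,k-j},  j = 1..k-1.
Step k = 1:
  phi_11 = rho(1) = 0.0436.
Step k = 2:
  phi_22 = [rho(2) - phi_11 rho(1)] / [1 - phi_11 rho(1)] = [-0.558 - (0.0436)(0.0436)] / [1 - (0.0436)(0.0436)]
         = -0.55990096 / 0.99809904 = -0.561.
Therefore phi_{22} = -0.5610.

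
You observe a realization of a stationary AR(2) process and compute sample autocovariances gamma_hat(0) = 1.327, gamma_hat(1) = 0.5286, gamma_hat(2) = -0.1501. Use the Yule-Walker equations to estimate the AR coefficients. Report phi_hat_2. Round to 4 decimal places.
\hat\phi_{2} = -0.3230

The Yule-Walker equations for an AR(p) process read, in matrix form,
  Gamma_p phi = r_p,   with   (Gamma_p)_{ij} = gamma(|i - j|),
                       (r_p)_i = gamma(i),   i,j = 1..p.
Substitute the sample gammas (Toeplitz matrix and right-hand side of size 2):
  Gamma_p = [[1.327, 0.5286], [0.5286, 1.327]]
  r_p     = [0.5286, -0.1501]
Written out:
  1.327 phi_1 + 0.5286 phi_2 = 0.5286
  0.5286 phi_1 + 1.327 phi_2 = -0.1501
Solve by Cramer's rule:
  det = gamma(0)^2 - gamma(1)^2 = (1.327)^2 - (0.5286)^2 = 1.760929 - 0.27941796 = 1.48151104
  phi_hat_1 = [gamma(1) gamma(0) - gamma(1) gamma(2)] / det = [(0.5286)(1.327) - (0.5286)(-0.1501)] / 1.48151104 = 0.78079506 / 1.48151104 = 0.527
  phi_hat_2 = [gamma(0) gamma(2) - gamma(1)^2] / det = [(1.327)(-0.1501) - (0.5286)^2] / 1.48151104 = -0.47860066 / 1.48151104 = -0.323
So phi_hat = [0.5270, -0.3230].
Therefore phi_hat_2 = -0.3230.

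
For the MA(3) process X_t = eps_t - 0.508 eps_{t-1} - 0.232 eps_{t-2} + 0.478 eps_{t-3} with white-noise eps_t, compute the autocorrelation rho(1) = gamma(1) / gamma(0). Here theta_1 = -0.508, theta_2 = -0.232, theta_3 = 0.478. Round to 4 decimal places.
\rho(1) = -0.3253

For an MA(q) process with theta_0 = 1, the autocovariance is
  gamma(k) = sigma^2 * sum_{i=0..q-k} theta_i * theta_{i+k},
and rho(k) = gamma(k) / gamma(0). Sigma^2 cancels.
  numerator   = (1)*(-0.508) + (-0.508)*(-0.232) + (-0.232)*(0.478) = -0.50104.
  denominator = (1)^2 + (-0.508)^2 + (-0.232)^2 + (0.478)^2 = 1.540372.
  rho(1) = -0.50104 / 1.540372 = -0.3253.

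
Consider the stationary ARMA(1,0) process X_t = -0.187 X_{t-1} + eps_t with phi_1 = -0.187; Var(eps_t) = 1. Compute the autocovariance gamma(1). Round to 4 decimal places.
\gamma(1) = -0.1938

Multiply the model equation by X_{t-k} and take expectations. With theta_0 = psi_0 = 1 and psi_j the MA(infinity) weights, this gives
  gamma(k) - sum_i phi_i gamma(k-i) = c_k,
  c_k = sigma^2 * sum_{j=k..q} theta_j psi_{j-k}   (c_k = 0 for k > q),
using gamma(-m) = gamma(m).
Pure AR (q = 0): c_0 = sigma^2 = 1, c_k = 0 for k >= 1.
Equations for k = 0 and k = 1 (AR order 1):
  gamma(0) = phi_1 gamma(1) + c_0
  gamma(1) = phi_1 gamma(0) + c_1
Substituting the second into the first: gamma(0) (1 - phi_1^2) = c_0 + phi_1 c_1, so
  gamma(0) = c_0 / (1 - phi_1^2) = 1 / (1 - (-0.187)^2) = 1 / 0.965031 = 1.036236.
  gamma(1) = phi_1 gamma(0) = (-0.187)(1.036236) = -0.193776.
Therefore gamma(1) = -0.1938 (to 4 decimal places).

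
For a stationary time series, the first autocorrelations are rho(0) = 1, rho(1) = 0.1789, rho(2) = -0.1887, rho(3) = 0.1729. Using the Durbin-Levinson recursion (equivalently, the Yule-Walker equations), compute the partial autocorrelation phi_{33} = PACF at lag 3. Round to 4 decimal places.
\phi_{33} = 0.2780

The PACF at lag k is phi_{kk}, the last component of the solution
to the Yule-Walker system G_k phi = r_k where
  (G_k)_{ij} = rho(|i - j|), (r_k)_i = rho(i), i,j = 1..k.
Equivalently, Durbin-Levinson gives phi_{kk} iteratively:
  phi_{11} = rho(1)
  phi_{kk} = [rho(k) - sum_{j=1..k-1} phi_{k-1,j} rho(k-j)]
            / [1 - sum_{j=1..k-1} phi_{k-1,j} rho(j)],
  phi_{k,j} = phi_{k-1,j} - phi_{kk} phi_{k-1,k-j},  j = 1..k-1.
Step k = 1:
  phi_11 = rho(1) = 0.1789.
Step k = 2:
  phi_22 = [rho(2) - phi_11 rho(1)] / [1 - phi_11 rho(1)] = [-0.1887 - (0.1789)(0.1789)] / [1 - (0.1789)(0.1789)]
         = -0.22070521 / 0.96799479 = -0.228002.
  Update: phi_21 = phi_11 - phi_22 phi_11 = 0.1789 - (-0.228002)(0.1789) = 0.21969.
Step k = 3:
  phi_33 = [rho(3) - phi_21 rho(2) - phi_22 rho(1)] / [1 - phi_21 rho(1) - phi_22 rho(2)]
    numerator   = 0.1729 - (0.21969)(-0.1887) - (-0.228002)(0.1789) = 0.25514508
    denominator = 1 - (0.21969)(0.1789) - (-0.228002)(-0.1887) = 0.91767346
  phi_33 = 0.25514508 / 0.91767346 = 0.278.
Therefore phi_{33} = 0.2780.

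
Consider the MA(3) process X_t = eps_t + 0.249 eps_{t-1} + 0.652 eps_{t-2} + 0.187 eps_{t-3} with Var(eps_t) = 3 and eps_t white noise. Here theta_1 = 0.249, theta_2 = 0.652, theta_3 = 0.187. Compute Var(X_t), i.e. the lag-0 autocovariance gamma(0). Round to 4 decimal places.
\gamma(0) = 4.5662

For an MA(q) process X_t = eps_t + sum_i theta_i eps_{t-i} with
Var(eps_t) = sigma^2, the variance is
  gamma(0) = sigma^2 * (1 + sum_i theta_i^2).
  sum_i theta_i^2 = (0.249)^2 + (0.652)^2 + (0.187)^2 = 0.062001 + 0.425104 + 0.034969 = 0.522074.
  gamma(0) = 3 * (1 + 0.522074) = 3 * 1.522074 = 4.566222, which rounds to 4.5662.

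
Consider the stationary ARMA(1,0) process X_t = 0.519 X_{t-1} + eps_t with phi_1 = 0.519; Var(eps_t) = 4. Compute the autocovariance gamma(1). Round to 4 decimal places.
\gamma(1) = 2.8413

Multiply the model equation by X_{t-k} and take expectations. With theta_0 = psi_0 = 1 and psi_j the MA(infinity) weights, this gives
  gamma(k) - sum_i phi_i gamma(k-i) = c_k,
  c_k = sigma^2 * sum_{j=k..q} theta_j psi_{j-k}   (c_k = 0 for k > q),
using gamma(-m) = gamma(m).
Pure AR (q = 0): c_0 = sigma^2 = 4, c_k = 0 for k >= 1.
Equations for k = 0 and k = 1 (AR order 1):
  gamma(0) = phi_1 gamma(1) + c_0
  gamma(1) = phi_1 gamma(0) + c_1
Substituting the second into the first: gamma(0) (1 - phi_1^2) = c_0 + phi_1 c_1, so
  gamma(0) = c_0 / (1 - phi_1^2) = 4 / (1 - (0.519)^2) = 4 / 0.730639 = 5.47466.
  gamma(1) = phi_1 gamma(0) = (0.519)(5.47466) = 2.841348.
Therefore gamma(1) = 2.8413 (to 4 decimal places).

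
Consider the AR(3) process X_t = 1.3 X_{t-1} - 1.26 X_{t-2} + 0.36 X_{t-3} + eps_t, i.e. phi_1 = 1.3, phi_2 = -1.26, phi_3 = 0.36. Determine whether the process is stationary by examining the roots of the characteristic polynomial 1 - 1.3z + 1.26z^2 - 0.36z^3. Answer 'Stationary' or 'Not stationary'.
\text{Stationary}

The AR(p) characteristic polynomial is P(z) = 1 - 1.3z + 1.26z^2 - 0.36z^3.
Stationarity requires all roots to lie outside the unit circle, i.e. |z| > 1 for every root.
Degree 3: look for a simple real root z0 first, then factor out (1 - z/z0) and solve the remaining quadratic.
Testing z0 = 2.5: P(2.5) = 1 + (-1.3)(2.5) + (1.26)(2.5)^2 + (-0.36)(2.5)^3
  = 1 + (-3.25) + (7.875) + (-5.625) = 0.  So z_0 = 2.5 is a root, |z_0| = 2.5.
Divide out the factor (1 - 0.4 z) = (1 - z/z0) (since 1/z0 = 0.4):
  P(z) = (1 - 0.4 z)(1 + (-0.9) z + (0.9) z^2)
  [check: z-coef -0.9 - (0.4) = -1.3; z^2-coef 0.9 - (0.4)(-0.9) = 1.26; z^3-coef -(0.4)(0.9) = -0.36.]
Remaining roots from the quadratic factor 1 + (-0.9) z + (0.9) z^2:
  Set 1 + (-0.9) z + (0.9) z^2 = 0, i.e. a z^2 + b z + c = 0 with a = 0.9, b = -0.9, c = 1.
  Discriminant D = b^2 - 4ac = (-0.9)^2 - 4*(0.9)*1 = 0.81 - (3.6) = -2.79.
  D < 0, so the roots are the complex-conjugate pair z = (-b +/- i sqrt(-D)) / (2a) = 0.5 +/- 0.928i.
  For a conjugate pair |z|^2 = z * conj(z) = (product of roots) = c/a = 1/(0.9) = 1.111111, so |z| = sqrt(1.111111) = 1.0541 for both roots.
Moduli of all roots: 2.5000, 1.0541, 1.0541.
All moduli strictly greater than 1? Yes.
Verdict: Stationary.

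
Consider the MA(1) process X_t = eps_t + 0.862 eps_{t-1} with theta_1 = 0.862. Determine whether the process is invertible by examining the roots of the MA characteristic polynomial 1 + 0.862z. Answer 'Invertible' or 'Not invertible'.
\text{Invertible}

The MA(q) characteristic polynomial is P(z) = 1 + 0.862z.
Invertibility requires all roots to lie outside the unit circle, i.e. |z| > 1 for every root.
This is linear in z: 1 + (0.862) z = 0  =>  z = -1/(0.862) = -1.160093,  |z| = 1.160093.
Moduli of all roots: 1.1601.
All moduli strictly greater than 1? Yes.
Verdict: Invertible.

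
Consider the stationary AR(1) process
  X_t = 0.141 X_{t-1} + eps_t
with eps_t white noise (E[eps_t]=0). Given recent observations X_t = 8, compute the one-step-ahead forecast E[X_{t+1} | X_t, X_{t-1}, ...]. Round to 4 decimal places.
E[X_{t+1} \mid \mathcal F_t] = 1.1280

For an AR(p) model X_t = c + sum_i phi_i X_{t-i} + eps_t, the
one-step-ahead conditional mean is
  E[X_{t+1} | X_t, ...] = c + sum_i phi_i X_{t+1-i}.
Substitute known values:
  E[X_{t+1} | ...] = (0.141) * (8)
                   = 1.1280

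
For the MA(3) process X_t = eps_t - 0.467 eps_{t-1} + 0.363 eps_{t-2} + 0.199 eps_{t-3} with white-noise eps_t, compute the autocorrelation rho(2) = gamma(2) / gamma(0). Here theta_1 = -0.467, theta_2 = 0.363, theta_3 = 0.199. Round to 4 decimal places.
\rho(2) = 0.1944

For an MA(q) process with theta_0 = 1, the autocovariance is
  gamma(k) = sigma^2 * sum_{i=0..q-k} theta_i * theta_{i+k},
and rho(k) = gamma(k) / gamma(0). Sigma^2 cancels.
  numerator   = (1)*(0.363) + (-0.467)*(0.199) = 0.270067.
  denominator = (1)^2 + (-0.467)^2 + (0.363)^2 + (0.199)^2 = 1.389459.
  rho(2) = 0.270067 / 1.389459 = 0.1944.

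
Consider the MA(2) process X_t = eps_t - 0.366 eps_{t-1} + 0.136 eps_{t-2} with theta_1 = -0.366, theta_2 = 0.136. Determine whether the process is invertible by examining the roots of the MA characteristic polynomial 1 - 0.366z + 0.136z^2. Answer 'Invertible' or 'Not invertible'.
\text{Invertible}

The MA(q) characteristic polynomial is P(z) = 1 - 0.366z + 0.136z^2.
Invertibility requires all roots to lie outside the unit circle, i.e. |z| > 1 for every root.
Set 1 + (-0.366) z + (0.136) z^2 = 0, i.e. a z^2 + b z + c = 0 with a = 0.136, b = -0.366, c = 1.
Discriminant D = b^2 - 4ac = (-0.366)^2 - 4*(0.136)*1 = 0.133956 - (0.544) = -0.410044.
D < 0, so the roots are the complex-conjugate pair z = (-b +/- i sqrt(-D)) / (2a) = 1.3456 +/- 2.3542i.
For a conjugate pair |z|^2 = z * conj(z) = (product of roots) = c/a = 1/(0.136) = 7.352941, so |z| = sqrt(7.352941) = 2.7116 for both roots.
Moduli of all roots: 2.7116, 2.7116.
All moduli strictly greater than 1? Yes.
Verdict: Invertible.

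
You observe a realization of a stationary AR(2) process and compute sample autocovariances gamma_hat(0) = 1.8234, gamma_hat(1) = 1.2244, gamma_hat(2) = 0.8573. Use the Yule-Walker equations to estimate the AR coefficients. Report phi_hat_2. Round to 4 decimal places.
\hat\phi_{2} = 0.0351

The Yule-Walker equations for an AR(p) process read, in matrix form,
  Gamma_p phi = r_p,   with   (Gamma_p)_{ij} = gamma(|i - j|),
                       (r_p)_i = gamma(i),   i,j = 1..p.
Substitute the sample gammas (Toeplitz matrix and right-hand side of size 2):
  Gamma_p = [[1.8234, 1.2244], [1.2244, 1.8234]]
  r_p     = [1.2244, 0.8573]
Written out:
  1.8234 phi_1 + 1.2244 phi_2 = 1.2244
  1.2244 phi_1 + 1.8234 phi_2 = 0.8573
Solve by Cramer's rule:
  det = gamma(0)^2 - gamma(1)^2 = (1.8234)^2 - (1.2244)^2 = 3.32478756 - 1.49915536 = 1.8256322
  phi_hat_1 = [gamma(1) gamma(0) - gamma(1) gamma(2)] / det = [(1.2244)(1.8234) - (1.2244)(0.8573)] / 1.8256322 = 1.18289284 / 1.8256322 = 0.6479
  phi_hat_2 = [gamma(0) gamma(2) - gamma(1)^2] / det = [(1.8234)(0.8573) - (1.2244)^2] / 1.8256322 = 0.06404546 / 1.8256322 = 0.0351
So phi_hat = [0.6479, 0.0351].
Therefore phi_hat_2 = 0.0351.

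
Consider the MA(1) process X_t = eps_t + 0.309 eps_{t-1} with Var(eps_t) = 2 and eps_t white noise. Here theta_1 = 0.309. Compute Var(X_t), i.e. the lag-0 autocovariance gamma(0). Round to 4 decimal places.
\gamma(0) = 2.1910

For an MA(q) process X_t = eps_t + sum_i theta_i eps_{t-i} with
Var(eps_t) = sigma^2, the variance is
  gamma(0) = sigma^2 * (1 + sum_i theta_i^2).
  sum_i theta_i^2 = (0.309)^2 = 0.095481.
  gamma(0) = 2 * (1 + 0.095481) = 2 * 1.095481 = 2.190962, which rounds to 2.1910.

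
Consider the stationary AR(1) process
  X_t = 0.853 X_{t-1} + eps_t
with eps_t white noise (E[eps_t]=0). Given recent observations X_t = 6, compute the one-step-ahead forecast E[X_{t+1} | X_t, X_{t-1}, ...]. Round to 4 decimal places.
E[X_{t+1} \mid \mathcal F_t] = 5.1180

For an AR(p) model X_t = c + sum_i phi_i X_{t-i} + eps_t, the
one-step-ahead conditional mean is
  E[X_{t+1} | X_t, ...] = c + sum_i phi_i X_{t+1-i}.
Substitute known values:
  E[X_{t+1} | ...] = (0.853) * (6)
                   = 5.1180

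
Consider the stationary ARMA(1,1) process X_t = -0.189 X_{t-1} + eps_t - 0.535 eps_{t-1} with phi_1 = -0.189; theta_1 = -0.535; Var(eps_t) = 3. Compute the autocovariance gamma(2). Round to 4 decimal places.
\gamma(2) = 0.4688

Multiply the model equation by X_{t-k} and take expectations. With theta_0 = psi_0 = 1 and psi_j the MA(infinity) weights, this gives
  gamma(k) - sum_i phi_i gamma(k-i) = c_k,
  c_k = sigma^2 * sum_{j=k..q} theta_j psi_{j-k}   (c_k = 0 for k > q),
using gamma(-m) = gamma(m).
psi-weights needed (psi_j = theta_j + sum_i phi_i psi_{j-i}):
  psi_1 = theta_1 + phi_1 = -0.535 + (-0.189) = -0.724
Right-hand sides:
  c_0 = sigma^2 (1 + theta_1 psi_1) = 3 * (1 + (-0.535)(-0.724)) = 3 * 1.38734 = 4.16202
  c_1 = sigma^2 theta_1 = 3 * (-0.535) = -1.605
  c_2 = 0
Equations for k = 0 and k = 1 (AR order 1):
  gamma(0) = phi_1 gamma(1) + c_0
  gamma(1) = phi_1 gamma(0) + c_1
Substituting the second into the first: gamma(0) (1 - phi_1^2) = c_0 + phi_1 c_1, so
  gamma(0) = (c_0 + phi_1 c_1) / (1 - phi_1^2) = (4.16202 + (-0.189)(-1.605)) / (1 - (-0.189)^2) = 4.465365 / 0.964279 = 4.630781.
  gamma(1) = phi_1 gamma(0) + c_1 = (-0.189)(4.630781) + (-1.605) = -2.480218.
For k = 2 (> q): gamma(2) = phi_1 gamma(1) = (-0.189)(-2.480218) = 0.468761.
Therefore gamma(2) = 0.4688 (to 4 decimal places).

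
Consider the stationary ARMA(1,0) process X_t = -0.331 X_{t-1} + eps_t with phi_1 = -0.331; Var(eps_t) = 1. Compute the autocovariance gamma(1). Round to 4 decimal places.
\gamma(1) = -0.3717

Multiply the model equation by X_{t-k} and take expectations. With theta_0 = psi_0 = 1 and psi_j the MA(infinity) weights, this gives
  gamma(k) - sum_i phi_i gamma(k-i) = c_k,
  c_k = sigma^2 * sum_{j=k..q} theta_j psi_{j-k}   (c_k = 0 for k > q),
using gamma(-m) = gamma(m).
Pure AR (q = 0): c_0 = sigma^2 = 1, c_k = 0 for k >= 1.
Equations for k = 0 and k = 1 (AR order 1):
  gamma(0) = phi_1 gamma(1) + c_0
  gamma(1) = phi_1 gamma(0) + c_1
Substituting the second into the first: gamma(0) (1 - phi_1^2) = c_0 + phi_1 c_1, so
  gamma(0) = c_0 / (1 - phi_1^2) = 1 / (1 - (-0.331)^2) = 1 / 0.890439 = 1.123042.
  gamma(1) = phi_1 gamma(0) = (-0.331)(1.123042) = -0.371727.
Therefore gamma(1) = -0.3717 (to 4 decimal places).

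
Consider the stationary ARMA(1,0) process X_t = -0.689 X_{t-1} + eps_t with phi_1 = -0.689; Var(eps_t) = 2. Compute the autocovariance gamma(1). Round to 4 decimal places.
\gamma(1) = -2.6234

Multiply the model equation by X_{t-k} and take expectations. With theta_0 = psi_0 = 1 and psi_j the MA(infinity) weights, this gives
  gamma(k) - sum_i phi_i gamma(k-i) = c_k,
  c_k = sigma^2 * sum_{j=k..q} theta_j psi_{j-k}   (c_k = 0 for k > q),
using gamma(-m) = gamma(m).
Pure AR (q = 0): c_0 = sigma^2 = 2, c_k = 0 for k >= 1.
Equations for k = 0 and k = 1 (AR order 1):
  gamma(0) = phi_1 gamma(1) + c_0
  gamma(1) = phi_1 gamma(0) + c_1
Substituting the second into the first: gamma(0) (1 - phi_1^2) = c_0 + phi_1 c_1, so
  gamma(0) = c_0 / (1 - phi_1^2) = 2 / (1 - (-0.689)^2) = 2 / 0.525279 = 3.8075.
  gamma(1) = phi_1 gamma(0) = (-0.689)(3.8075) = -2.623368.
Therefore gamma(1) = -2.6234 (to 4 decimal places).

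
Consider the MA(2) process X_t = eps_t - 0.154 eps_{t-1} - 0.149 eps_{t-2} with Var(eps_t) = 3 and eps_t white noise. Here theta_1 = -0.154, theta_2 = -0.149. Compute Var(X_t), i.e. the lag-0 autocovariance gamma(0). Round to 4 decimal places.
\gamma(0) = 3.1378

For an MA(q) process X_t = eps_t + sum_i theta_i eps_{t-i} with
Var(eps_t) = sigma^2, the variance is
  gamma(0) = sigma^2 * (1 + sum_i theta_i^2).
  sum_i theta_i^2 = (-0.154)^2 + (-0.149)^2 = 0.023716 + 0.022201 = 0.045917.
  gamma(0) = 3 * (1 + 0.045917) = 3 * 1.045917 = 3.137751, which rounds to 3.1378.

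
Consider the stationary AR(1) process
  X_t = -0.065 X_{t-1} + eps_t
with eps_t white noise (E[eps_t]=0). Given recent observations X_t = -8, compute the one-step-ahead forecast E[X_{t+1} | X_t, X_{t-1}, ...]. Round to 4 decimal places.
E[X_{t+1} \mid \mathcal F_t] = 0.5200

For an AR(p) model X_t = c + sum_i phi_i X_{t-i} + eps_t, the
one-step-ahead conditional mean is
  E[X_{t+1} | X_t, ...] = c + sum_i phi_i X_{t+1-i}.
Substitute known values:
  E[X_{t+1} | ...] = (-0.065) * (-8)
                   = 0.5200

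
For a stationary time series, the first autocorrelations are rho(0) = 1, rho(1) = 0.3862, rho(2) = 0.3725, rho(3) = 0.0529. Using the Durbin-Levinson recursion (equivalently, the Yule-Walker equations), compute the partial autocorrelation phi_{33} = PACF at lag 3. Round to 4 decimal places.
\phi_{33} = -0.1951

The PACF at lag k is phi_{kk}, the last component of the solution
to the Yule-Walker system G_k phi = r_k where
  (G_k)_{ij} = rho(|i - j|), (r_k)_i = rho(i), i,j = 1..k.
Equivalently, Durbin-Levinson gives phi_{kk} iteratively:
  phi_{11} = rho(1)
  phi_{kk} = [rho(k) - sum_{j=1..k-1} phi_{k-1,j} rho(k-j)]
            / [1 - sum_{j=1..k-1} phi_{k-1,j} rho(j)],
  phi_{k,j} = phi_{k-1,j} - phi_{kk} phi_{k-1,k-j},  j = 1..k-1.
Step k = 1:
  phi_11 = rho(1) = 0.3862.
Step k = 2:
  phi_22 = [rho(2) - phi_11 rho(1)] / [1 - phi_11 rho(1)] = [0.3725 - (0.3862)(0.3862)] / [1 - (0.3862)(0.3862)]
         = 0.22334956 / 0.85084956 = 0.262502.
  Update: phi_21 = phi_11 - phi_22 phi_11 = 0.3862 - (0.262502)(0.3862) = 0.284822.
Step k = 3:
  phi_33 = [rho(3) - phi_21 rho(2) - phi_22 rho(1)] / [1 - phi_21 rho(1) - phi_22 rho(2)]
    numerator   = 0.0529 - (0.284822)(0.3725) - (0.262502)(0.3862) = -0.15457432
    denominator = 1 - (0.284822)(0.3862) - (0.262502)(0.3725) = 0.79221989
  phi_33 = -0.15457432 / 0.79221989 = -0.1951.
Therefore phi_{33} = -0.1951.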